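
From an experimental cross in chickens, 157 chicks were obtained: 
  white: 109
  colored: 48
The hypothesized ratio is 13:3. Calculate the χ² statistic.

14.406

The 13:3 ratio has 16 parts, so with N = 157 the expected counts are:
  white: 157 × 13/16 = 127.5625
  colored: 157 × 3/16 = 29.4375
χ² = Σ (O − E)² / E
  white: (109 − 127.5625)² / 127.5625 = 2.7012
  colored: (48 − 29.4375)² / 29.4375 = 11.7050
χ² = 2.7012 + 11.7050 = 14.4062 ≈ 14.406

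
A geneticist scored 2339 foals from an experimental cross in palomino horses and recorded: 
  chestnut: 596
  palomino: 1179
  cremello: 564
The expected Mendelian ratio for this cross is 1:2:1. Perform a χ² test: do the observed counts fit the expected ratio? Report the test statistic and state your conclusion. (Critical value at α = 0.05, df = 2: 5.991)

Expected counts for N = 2339 under a 1:2:1 ratio (total parts = 4):
  chestnut: 2339 × 1/4 = 584.75
  palomino: 2339 × 2/4 = 1169.5
  cremello: 2339 × 1/4 = 584.75
χ² = Σ (O − E)² / E
  chestnut: (596 − 584.75)² / 584.75 = 0.2164
  palomino: (1179 − 1169.5)² / 1169.5 = 0.0772
  cremello: (564 − 584.75)² / 584.75 = 0.7363
χ² = 0.2164 + 0.0772 + 0.7363 = 1.0299 ≈ 1.030
Degrees of freedom = 3 − 1 = 2; critical value at α = 0.05 is 5.991.
Since 1.030 < 5.991, we fail to reject the null hypothesis — the data are consistent with the 1:2:1 ratio.

1.030; consistent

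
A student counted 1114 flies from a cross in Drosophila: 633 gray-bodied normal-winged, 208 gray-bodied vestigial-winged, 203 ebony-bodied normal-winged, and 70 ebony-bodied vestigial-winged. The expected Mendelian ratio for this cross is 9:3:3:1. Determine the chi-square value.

0.236

Total ratio parts = 16. Expected numbers out of 1114:
  gray-bodied normal-winged: 1114 × 9/16 = 626.625
  gray-bodied vestigial-winged: 1114 × 3/16 = 208.875
  ebony-bodied normal-winged: 1114 × 3/16 = 208.875
  ebony-bodied vestigial-winged: 1114 × 1/16 = 69.625
χ² = Σ (O − E)² / E
  gray-bodied normal-winged: (633 − 626.625)² / 626.625 = 0.0649
  gray-bodied vestigial-winged: (208 − 208.875)² / 208.875 = 0.0037
  ebony-bodied normal-winged: (203 − 208.875)² / 208.875 = 0.1652
  ebony-bodied vestigial-winged: (70 − 69.625)² / 69.625 = 0.0020
χ² = 0.0649 + 0.0037 + 0.1652 + 0.0020 = 0.2358 ≈ 0.236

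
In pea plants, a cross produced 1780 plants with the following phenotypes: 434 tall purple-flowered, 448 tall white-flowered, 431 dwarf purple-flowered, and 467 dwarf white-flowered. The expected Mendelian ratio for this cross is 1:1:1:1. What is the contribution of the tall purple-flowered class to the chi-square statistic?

Under the 1:1:1:1 hypothesis (Σ ratio = 4, N = 1780):
  tall purple-flowered: 1780 × 1/4 = 445
  tall white-flowered: 1780 × 1/4 = 445
  dwarf purple-flowered: 1780 × 1/4 = 445
  dwarf white-flowered: 1780 × 1/4 = 445
Contribution of tall purple-flowered: (434 − 445)² / 445 = 0.2719

0.272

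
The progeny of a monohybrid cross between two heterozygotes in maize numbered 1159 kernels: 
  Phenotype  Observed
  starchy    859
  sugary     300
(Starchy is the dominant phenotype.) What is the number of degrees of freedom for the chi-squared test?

For a monohybrid cross between heterozygotes with complete dominance, the expected phenotypic ratio is 3:1.
A goodness-of-fit test with 2 phenotype classes has df = 2 − 1 = 1.

1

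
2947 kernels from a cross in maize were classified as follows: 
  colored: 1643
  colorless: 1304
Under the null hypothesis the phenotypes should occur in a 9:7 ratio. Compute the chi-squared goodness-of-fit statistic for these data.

0.297

Total ratio parts = 16. Expected numbers out of 2947:
  colored: 2947 × 9/16 = 1657.6875
  colorless: 2947 × 7/16 = 1289.3125
χ² = Σ (O − E)² / E
  colored: (1643 − 1657.6875)² / 1657.6875 = 0.1301
  colorless: (1304 − 1289.3125)² / 1289.3125 = 0.1673
χ² = 0.1301 + 0.1673 = 0.2974 ≈ 0.297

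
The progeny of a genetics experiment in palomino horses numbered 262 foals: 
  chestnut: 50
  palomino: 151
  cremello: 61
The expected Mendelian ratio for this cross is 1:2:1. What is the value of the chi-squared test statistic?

7.031

Total ratio parts = 4. Expected numbers out of 262:
  chestnut: 262 × 1/4 = 65.5
  palomino: 262 × 2/4 = 131
  cremello: 262 × 1/4 = 65.5
χ² = Σ (O − E)² / E
  chestnut: (50 − 65.5)² / 65.5 = 3.6679
  palomino: (151 − 131)² / 131 = 3.0534
  cremello: (61 − 65.5)² / 65.5 = 0.3092
χ² = 3.6679 + 3.0534 + 0.3092 = 7.0305 ≈ 7.031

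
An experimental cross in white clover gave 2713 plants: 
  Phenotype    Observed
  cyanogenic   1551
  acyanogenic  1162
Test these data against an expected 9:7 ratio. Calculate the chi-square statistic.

The 9:7 ratio has 16 parts, so with N = 2713 the expected counts are:
  cyanogenic: 2713 × 9/16 = 1526.0625
  acyanogenic: 2713 × 7/16 = 1186.9375
χ² = Σ (O − E)² / E
  cyanogenic: (1551 − 1526.0625)² / 1526.0625 = 0.4075
  acyanogenic: (1162 − 1186.9375)² / 1186.9375 = 0.5239
χ² = 0.4075 + 0.5239 = 0.9314 ≈ 0.931

0.931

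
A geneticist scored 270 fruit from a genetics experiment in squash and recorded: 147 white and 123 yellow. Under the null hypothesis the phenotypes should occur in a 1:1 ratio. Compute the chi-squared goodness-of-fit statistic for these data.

Total ratio parts = 2. Expected numbers out of 270:
  white: 270 × 1/2 = 135
  yellow: 270 × 1/2 = 135
χ² = Σ (O − E)² / E
  white: (147 − 135)² / 135 = 1.0667
  yellow: (123 − 135)² / 135 = 1.0667
χ² = 1.0667 + 1.0667 = 2.1334 ≈ 2.133

2.133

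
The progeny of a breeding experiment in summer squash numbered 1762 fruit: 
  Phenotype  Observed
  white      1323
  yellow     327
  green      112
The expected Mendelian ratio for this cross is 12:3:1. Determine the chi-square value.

0.068

Expected counts for N = 1762 under a 12:3:1 ratio (total parts = 16):
  white: 1762 × 12/16 = 1321.5
  yellow: 1762 × 3/16 = 330.375
  green: 1762 × 1/16 = 110.125
χ² = Σ (O − E)² / E
  white: (1323 − 1321.5)² / 1321.5 = 0.0017
  yellow: (327 − 330.375)² / 330.375 = 0.0345
  green: (112 − 110.125)² / 110.125 = 0.0319
χ² = 0.0017 + 0.0345 + 0.0319 = 0.0681 ≈ 0.068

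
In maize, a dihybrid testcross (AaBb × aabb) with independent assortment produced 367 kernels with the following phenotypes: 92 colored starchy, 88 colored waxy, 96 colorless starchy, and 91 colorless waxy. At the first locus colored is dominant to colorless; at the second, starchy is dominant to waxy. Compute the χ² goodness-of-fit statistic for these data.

0.357

A dihybrid testcross with independent assortment gives a 1:1:1:1 ratio.
The 1:1:1:1 ratio has 4 parts, so with N = 367 the expected counts are:
  colored starchy: 367 × 1/4 = 91.75
  colored waxy: 367 × 1/4 = 91.75
  colorless starchy: 367 × 1/4 = 91.75
  colorless waxy: 367 × 1/4 = 91.75
χ² = Σ (O − E)² / E
  colored starchy: (92 − 91.75)² / 91.75 = 0.0007
  colored waxy: (88 − 91.75)² / 91.75 = 0.1533
  colorless starchy: (96 − 91.75)² / 91.75 = 0.1969
  colorless waxy: (91 − 91.75)² / 91.75 = 0.0061
χ² = 0.0007 + 0.1533 + 0.1969 + 0.0061 = 0.357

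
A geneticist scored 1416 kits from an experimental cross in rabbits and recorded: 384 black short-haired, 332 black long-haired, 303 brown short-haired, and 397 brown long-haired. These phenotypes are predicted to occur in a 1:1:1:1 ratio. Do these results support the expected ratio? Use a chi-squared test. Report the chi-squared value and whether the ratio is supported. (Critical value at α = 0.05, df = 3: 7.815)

16.480; not consistent

The 1:1:1:1 ratio has 4 parts, so with N = 1416 the expected counts are:
  black short-haired: 1416 × 1/4 = 354
  black long-haired: 1416 × 1/4 = 354
  brown short-haired: 1416 × 1/4 = 354
  brown long-haired: 1416 × 1/4 = 354
χ² = Σ (O − E)² / E
  black short-haired: (384 − 354)² / 354 = 2.5424
  black long-haired: (332 − 354)² / 354 = 1.3672
  brown short-haired: (303 − 354)² / 354 = 7.3475
  brown long-haired: (397 − 354)² / 354 = 5.2232
χ² = 2.5424 + 1.3672 + 7.3475 + 5.2232 = 16.4803 ≈ 16.480
Degrees of freedom = 4 − 1 = 3; critical value at α = 0.05 is 7.815.
Since 16.480 > 7.815, we reject the null hypothesis — the data do not fit the 1:1:1:1 ratio.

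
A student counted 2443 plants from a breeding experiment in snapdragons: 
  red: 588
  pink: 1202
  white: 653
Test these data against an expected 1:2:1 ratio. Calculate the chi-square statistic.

The 1:2:1 ratio has 4 parts, so with N = 2443 the expected counts are:
  red: 2443 × 1/4 = 610.75
  pink: 2443 × 2/4 = 1221.5
  white: 2443 × 1/4 = 610.75
χ² = Σ (O − E)² / E
  red: (588 − 610.75)² / 610.75 = 0.8474
  pink: (1202 − 1221.5)² / 1221.5 = 0.3113
  white: (653 − 610.75)² / 610.75 = 2.9227
χ² = 0.8474 + 0.3113 + 2.9227 = 4.0814 ≈ 4.081

4.081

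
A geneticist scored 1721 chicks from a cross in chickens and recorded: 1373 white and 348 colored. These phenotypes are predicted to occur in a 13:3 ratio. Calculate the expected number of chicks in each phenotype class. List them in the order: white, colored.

Under the 13:3 hypothesis (Σ ratio = 16, N = 1721):
  white: 1721 × 13/16 = 1398.3125
  colored: 1721 × 3/16 = 322.6875

1398.3125, 322.6875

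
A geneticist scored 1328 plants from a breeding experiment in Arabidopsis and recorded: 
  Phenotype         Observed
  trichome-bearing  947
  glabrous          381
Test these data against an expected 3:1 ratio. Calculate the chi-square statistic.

Expected counts for N = 1328 under a 3:1 ratio (total parts = 4):
  trichome-bearing: 1328 × 3/4 = 996
  glabrous: 1328 × 1/4 = 332
χ² = Σ (O − E)² / E
  trichome-bearing: (947 − 996)² / 996 = 2.4106
  glabrous: (381 − 332)² / 332 = 7.2319
χ² = 2.4106 + 7.2319 = 9.6425 ≈ 9.643

9.643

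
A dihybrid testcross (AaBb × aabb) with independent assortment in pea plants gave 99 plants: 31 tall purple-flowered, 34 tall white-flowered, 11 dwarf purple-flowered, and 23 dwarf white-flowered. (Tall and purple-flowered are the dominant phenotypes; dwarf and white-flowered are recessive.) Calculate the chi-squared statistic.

A dihybrid testcross with independent assortment gives a 1:1:1:1 ratio.
The 1:1:1:1 ratio has 4 parts, so with N = 99 the expected counts are:
  tall purple-flowered: 99 × 1/4 = 24.75
  tall white-flowered: 99 × 1/4 = 24.75
  dwarf purple-flowered: 99 × 1/4 = 24.75
  dwarf white-flowered: 99 × 1/4 = 24.75
χ² = Σ (O − E)² / E
  tall purple-flowered: (31 − 24.75)² / 24.75 = 1.5783
  tall white-flowered: (34 − 24.75)² / 24.75 = 3.4571
  dwarf purple-flowered: (11 − 24.75)² / 24.75 = 7.6389
  dwarf white-flowered: (23 − 24.75)² / 24.75 = 0.1237
χ² = 1.5783 + 3.4571 + 7.6389 + 0.1237 = 12.798

12.798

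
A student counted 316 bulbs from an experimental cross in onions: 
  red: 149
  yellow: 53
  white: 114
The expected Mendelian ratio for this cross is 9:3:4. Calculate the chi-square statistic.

Expected counts for N = 316 under a 9:3:4 ratio (total parts = 16):
  red: 316 × 9/16 = 177.75
  yellow: 316 × 3/16 = 59.25
  white: 316 × 4/16 = 79
χ² = Σ (O − E)² / E
  red: (149 − 177.75)² / 177.75 = 4.6501
  yellow: (53 − 59.25)² / 59.25 = 0.6593
  white: (114 − 79)² / 79 = 15.5063
χ² = 4.6501 + 0.6593 + 15.5063 = 20.8157 ≈ 20.816

20.816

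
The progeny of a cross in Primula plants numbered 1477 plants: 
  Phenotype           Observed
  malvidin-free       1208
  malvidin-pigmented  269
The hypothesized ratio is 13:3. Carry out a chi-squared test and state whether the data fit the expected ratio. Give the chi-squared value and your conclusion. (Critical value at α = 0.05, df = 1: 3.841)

Under the 13:3 hypothesis (Σ ratio = 16, N = 1477):
  malvidin-free: 1477 × 13/16 = 1200.0625
  malvidin-pigmented: 1477 × 3/16 = 276.9375
χ² = Σ (O − E)² / E
  malvidin-free: (1208 − 1200.0625)² / 1200.0625 = 0.0525
  malvidin-pigmented: (269 − 276.9375)² / 276.9375 = 0.2275
χ² = 0.0525 + 0.2275 = 0.280
Degrees of freedom = 2 − 1 = 1; critical value at α = 0.05 is 3.841.
Since 0.280 < 3.841, we fail to reject the null hypothesis — the data are consistent with the 13:3 ratio.

0.280; consistent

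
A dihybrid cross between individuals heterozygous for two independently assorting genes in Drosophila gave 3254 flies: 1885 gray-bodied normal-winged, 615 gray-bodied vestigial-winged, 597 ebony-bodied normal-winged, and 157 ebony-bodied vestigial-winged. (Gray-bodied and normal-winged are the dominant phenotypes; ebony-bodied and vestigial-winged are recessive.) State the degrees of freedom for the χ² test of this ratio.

A dihybrid F₂ with independent assortment and complete dominance at both loci gives a 9:3:3:1 phenotypic ratio.
A goodness-of-fit test with 4 phenotype classes has df = 4 − 1 = 3.

3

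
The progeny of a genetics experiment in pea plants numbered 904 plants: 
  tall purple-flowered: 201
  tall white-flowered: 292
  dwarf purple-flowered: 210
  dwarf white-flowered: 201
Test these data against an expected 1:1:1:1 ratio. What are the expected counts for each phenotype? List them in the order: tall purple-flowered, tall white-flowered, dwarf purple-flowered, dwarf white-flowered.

Expected counts for N = 904 under a 1:1:1:1 ratio (total parts = 4):
  tall purple-flowered: 904 × 1/4 = 226
  tall white-flowered: 904 × 1/4 = 226
  dwarf purple-flowered: 904 × 1/4 = 226
  dwarf white-flowered: 904 × 1/4 = 226

226, 226, 226, 226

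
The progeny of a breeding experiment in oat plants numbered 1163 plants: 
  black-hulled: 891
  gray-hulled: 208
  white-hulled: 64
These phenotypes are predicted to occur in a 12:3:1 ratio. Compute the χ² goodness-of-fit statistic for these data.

1.906

The 12:3:1 ratio has 16 parts, so with N = 1163 the expected counts are:
  black-hulled: 1163 × 12/16 = 872.25
  gray-hulled: 1163 × 3/16 = 218.0625
  white-hulled: 1163 × 1/16 = 72.6875
χ² = Σ (O − E)² / E
  black-hulled: (891 − 872.25)² / 872.25 = 0.4031
  gray-hulled: (208 − 218.0625)² / 218.0625 = 0.4643
  white-hulled: (64 − 72.6875)² / 72.6875 = 1.0383
χ² = 0.4031 + 0.4643 + 1.0383 = 1.9057 ≈ 1.906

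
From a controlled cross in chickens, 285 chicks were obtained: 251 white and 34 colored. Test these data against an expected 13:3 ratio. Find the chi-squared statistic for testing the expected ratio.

8.702

Expected counts for N = 285 under a 13:3 ratio (total parts = 16):
  white: 285 × 13/16 = 231.5625
  colored: 285 × 3/16 = 53.4375
χ² = Σ (O − E)² / E
  white: (251 − 231.5625)² / 231.5625 = 1.6316
  colored: (34 − 53.4375)² / 53.4375 = 7.0702
χ² = 1.6316 + 7.0702 = 8.7018 ≈ 8.702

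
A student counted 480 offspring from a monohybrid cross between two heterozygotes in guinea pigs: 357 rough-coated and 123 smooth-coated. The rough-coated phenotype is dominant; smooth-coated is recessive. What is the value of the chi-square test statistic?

0.100

For a monohybrid cross between heterozygotes with complete dominance, the expected phenotypic ratio is 3:1.
Total ratio parts = 4. Expected numbers out of 480:
  rough-coated: 480 × 3/4 = 360
  smooth-coated: 480 × 1/4 = 120
χ² = Σ (O − E)² / E
  rough-coated: (357 − 360)² / 360 = 0.0250
  smooth-coated: (123 − 120)² / 120 = 0.0750
χ² = 0.0250 + 0.0750 = 0.100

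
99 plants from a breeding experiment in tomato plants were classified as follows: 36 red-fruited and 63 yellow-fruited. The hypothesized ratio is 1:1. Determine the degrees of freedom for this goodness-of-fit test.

A goodness-of-fit test with 2 phenotype classes has df = 2 − 1 = 1.

1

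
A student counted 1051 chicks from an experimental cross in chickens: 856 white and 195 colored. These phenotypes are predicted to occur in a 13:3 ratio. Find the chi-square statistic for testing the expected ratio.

0.027

Expected counts for N = 1051 under a 13:3 ratio (total parts = 16):
  white: 1051 × 13/16 = 853.9375
  colored: 1051 × 3/16 = 197.0625
χ² = Σ (O − E)² / E
  white: (856 − 853.9375)² / 853.9375 = 0.0050
  colored: (195 − 197.0625)² / 197.0625 = 0.0216
χ² = 0.0050 + 0.0216 = 0.0266 ≈ 0.027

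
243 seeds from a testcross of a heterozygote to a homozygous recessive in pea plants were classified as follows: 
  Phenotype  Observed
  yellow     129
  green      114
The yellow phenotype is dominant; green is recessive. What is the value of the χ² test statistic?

0.926

A testcross of a heterozygote (Aa × aa) gives a 1:1 phenotypic ratio.
Expected counts for N = 243 under a 1:1 ratio (total parts = 2):
  yellow: 243 × 1/2 = 121.5
  green: 243 × 1/2 = 121.5
χ² = Σ (O − E)² / E
  yellow: (129 − 121.5)² / 121.5 = 0.4630
  green: (114 − 121.5)² / 121.5 = 0.4630
χ² = 0.4630 + 0.4630 = 0.926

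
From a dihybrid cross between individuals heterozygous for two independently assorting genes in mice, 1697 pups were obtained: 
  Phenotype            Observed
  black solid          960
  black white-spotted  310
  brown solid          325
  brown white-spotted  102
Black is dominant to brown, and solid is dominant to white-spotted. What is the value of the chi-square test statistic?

A dihybrid F₂ with independent assortment and complete dominance at both loci gives a 9:3:3:1 phenotypic ratio.
Expected counts for N = 1697 under a 9:3:3:1 ratio (total parts = 16):
  black solid: 1697 × 9/16 = 954.5625
  black white-spotted: 1697 × 3/16 = 318.1875
  brown solid: 1697 × 3/16 = 318.1875
  brown white-spotted: 1697 × 1/16 = 106.0625
χ² = Σ (O − E)² / E
  black solid: (960 − 954.5625)² / 954.5625 = 0.0310
  black white-spotted: (310 − 318.1875)² / 318.1875 = 0.2107
  brown solid: (325 − 318.1875)² / 318.1875 = 0.1459
  brown white-spotted: (102 − 106.0625)² / 106.0625 = 0.1556
χ² = 0.0310 + 0.2107 + 0.1459 + 0.1556 = 0.5432 ≈ 0.543

0.543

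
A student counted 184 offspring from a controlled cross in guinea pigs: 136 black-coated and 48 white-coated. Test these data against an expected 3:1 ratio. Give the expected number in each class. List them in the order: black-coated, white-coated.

Under the 3:1 hypothesis (Σ ratio = 4, N = 184):
  black-coated: 184 × 3/4 = 138
  white-coated: 184 × 1/4 = 46

138, 46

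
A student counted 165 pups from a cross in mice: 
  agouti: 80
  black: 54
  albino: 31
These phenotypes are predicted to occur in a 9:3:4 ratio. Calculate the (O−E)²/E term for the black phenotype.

Under the 9:3:4 hypothesis (Σ ratio = 16, N = 165):
  agouti: 165 × 9/16 = 92.8125
  black: 165 × 3/16 = 30.9375
  albino: 165 × 4/16 = 41.25
Contribution of black: (54 − 30.9375)² / 30.9375 = 17.1920

17.192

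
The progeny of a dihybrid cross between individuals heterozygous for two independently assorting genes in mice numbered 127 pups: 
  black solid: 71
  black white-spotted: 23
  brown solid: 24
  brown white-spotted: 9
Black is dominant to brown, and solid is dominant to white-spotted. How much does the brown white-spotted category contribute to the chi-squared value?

0.142

A dihybrid F₂ with independent assortment and complete dominance at both loci gives a 9:3:3:1 phenotypic ratio.
Expected counts for N = 127 under a 9:3:3:1 ratio (total parts = 16):
  black solid: 127 × 9/16 = 71.4375
  black white-spotted: 127 × 3/16 = 23.8125
  brown solid: 127 × 3/16 = 23.8125
  brown white-spotted: 127 × 1/16 = 7.9375
Contribution of brown white-spotted: (9 − 7.9375)² / 7.9375 = 0.1422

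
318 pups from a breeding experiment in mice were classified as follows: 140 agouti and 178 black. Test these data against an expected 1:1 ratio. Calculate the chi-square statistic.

4.541

The 1:1 ratio has 2 parts, so with N = 318 the expected counts are:
  agouti: 318 × 1/2 = 159
  black: 318 × 1/2 = 159
χ² = Σ (O − E)² / E
  agouti: (140 − 159)² / 159 = 2.2704
  black: (178 − 159)² / 159 = 2.2704
χ² = 2.2704 + 2.2704 = 4.5408 ≈ 4.541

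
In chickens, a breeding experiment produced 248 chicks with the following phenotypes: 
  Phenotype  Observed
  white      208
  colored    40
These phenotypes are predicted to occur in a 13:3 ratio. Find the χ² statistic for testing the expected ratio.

1.118

Total ratio parts = 16. Expected numbers out of 248:
  white: 248 × 13/16 = 201.5
  colored: 248 × 3/16 = 46.5
χ² = Σ (O − E)² / E
  white: (208 − 201.5)² / 201.5 = 0.2097
  colored: (40 − 46.5)² / 46.5 = 0.9086
χ² = 0.2097 + 0.9086 = 1.1183 ≈ 1.118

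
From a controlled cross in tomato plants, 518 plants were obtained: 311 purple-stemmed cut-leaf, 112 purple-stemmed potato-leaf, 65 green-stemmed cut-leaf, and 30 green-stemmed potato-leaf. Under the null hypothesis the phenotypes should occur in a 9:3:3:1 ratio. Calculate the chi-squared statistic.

14.400

Under the 9:3:3:1 hypothesis (Σ ratio = 16, N = 518):
  purple-stemmed cut-leaf: 518 × 9/16 = 291.375
  purple-stemmed potato-leaf: 518 × 3/16 = 97.125
  green-stemmed cut-leaf: 518 × 3/16 = 97.125
  green-stemmed potato-leaf: 518 × 1/16 = 32.375
χ² = Σ (O − E)² / E
  purple-stemmed cut-leaf: (311 − 291.375)² / 291.375 = 1.3218
  purple-stemmed potato-leaf: (112 − 97.125)² / 97.125 = 2.2782
  green-stemmed cut-leaf: (65 − 97.125)² / 97.125 = 10.6256
  green-stemmed potato-leaf: (30 − 32.375)² / 32.375 = 0.1742
χ² = 1.3218 + 2.2782 + 10.6256 + 0.1742 = 14.3998 ≈ 14.400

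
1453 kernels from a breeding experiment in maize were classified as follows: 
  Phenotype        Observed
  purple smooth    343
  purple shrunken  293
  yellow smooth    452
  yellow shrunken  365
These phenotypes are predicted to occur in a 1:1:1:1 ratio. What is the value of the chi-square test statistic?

36.407

Expected counts for N = 1453 under a 1:1:1:1 ratio (total parts = 4):
  purple smooth: 1453 × 1/4 = 363.25
  purple shrunken: 1453 × 1/4 = 363.25
  yellow smooth: 1453 × 1/4 = 363.25
  yellow shrunken: 1453 × 1/4 = 363.25
χ² = Σ (O − E)² / E
  purple smooth: (343 − 363.25)² / 363.25 = 1.1289
  purple shrunken: (293 − 363.25)² / 363.25 = 13.5859
  yellow smooth: (452 − 363.25)² / 363.25 = 21.6836
  yellow shrunken: (365 − 363.25)² / 363.25 = 0.0084
χ² = 1.1289 + 13.5859 + 21.6836 + 0.0084 = 36.4068 ≈ 36.407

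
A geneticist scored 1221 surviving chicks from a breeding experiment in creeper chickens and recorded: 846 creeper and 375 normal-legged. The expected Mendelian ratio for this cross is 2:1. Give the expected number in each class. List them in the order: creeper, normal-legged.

814, 407

Expected counts for N = 1221 under a 2:1 ratio (total parts = 3):
  creeper: 1221 × 2/3 = 814
  normal-legged: 1221 × 1/3 = 407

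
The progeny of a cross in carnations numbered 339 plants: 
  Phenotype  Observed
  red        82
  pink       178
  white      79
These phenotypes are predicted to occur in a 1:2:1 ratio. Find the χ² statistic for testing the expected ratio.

0.906

Expected counts for N = 339 under a 1:2:1 ratio (total parts = 4):
  red: 339 × 1/4 = 84.75
  pink: 339 × 2/4 = 169.5
  white: 339 × 1/4 = 84.75
χ² = Σ (O − E)² / E
  red: (82 − 84.75)² / 84.75 = 0.0892
  pink: (178 − 169.5)² / 169.5 = 0.4263
  white: (79 − 84.75)² / 84.75 = 0.3901
χ² = 0.0892 + 0.4263 + 0.3901 = 0.9056 ≈ 0.906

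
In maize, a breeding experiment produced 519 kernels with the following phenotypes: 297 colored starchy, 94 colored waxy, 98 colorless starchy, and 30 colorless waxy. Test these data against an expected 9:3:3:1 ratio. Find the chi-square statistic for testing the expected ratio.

0.389

The 9:3:3:1 ratio has 16 parts, so with N = 519 the expected counts are:
  colored starchy: 519 × 9/16 = 291.9375
  colored waxy: 519 × 3/16 = 97.3125
  colorless starchy: 519 × 3/16 = 97.3125
  colorless waxy: 519 × 1/16 = 32.4375
χ² = Σ (O − E)² / E
  colored starchy: (297 − 291.9375)² / 291.9375 = 0.0878
  colored waxy: (94 − 97.3125)² / 97.3125 = 0.1128
  colorless starchy: (98 − 97.3125)² / 97.3125 = 0.0049
  colorless waxy: (30 − 32.4375)² / 32.4375 = 0.1832
χ² = 0.0878 + 0.1128 + 0.0049 + 0.1832 = 0.3887 ≈ 0.389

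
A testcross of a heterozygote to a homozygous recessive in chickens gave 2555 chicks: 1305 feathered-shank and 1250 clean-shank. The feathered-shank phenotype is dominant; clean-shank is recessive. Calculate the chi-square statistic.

1.184

A testcross of a heterozygote (Aa × aa) gives a 1:1 phenotypic ratio.
Expected counts for N = 2555 under a 1:1 ratio (total parts = 2):
  feathered-shank: 2555 × 1/2 = 1277.5
  clean-shank: 2555 × 1/2 = 1277.5
χ² = Σ (O − E)² / E
  feathered-shank: (1305 − 1277.5)² / 1277.5 = 0.5920
  clean-shank: (1250 − 1277.5)² / 1277.5 = 0.5920
χ² = 0.5920 + 0.5920 = 1.184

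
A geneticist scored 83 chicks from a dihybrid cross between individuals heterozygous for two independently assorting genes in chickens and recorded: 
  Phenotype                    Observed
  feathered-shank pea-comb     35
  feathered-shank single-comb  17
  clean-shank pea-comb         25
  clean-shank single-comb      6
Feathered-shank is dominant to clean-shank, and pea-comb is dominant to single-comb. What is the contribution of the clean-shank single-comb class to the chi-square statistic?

A dihybrid F₂ with independent assortment and complete dominance at both loci gives a 9:3:3:1 phenotypic ratio.
Total ratio parts = 16. Expected numbers out of 83:
  feathered-shank pea-comb: 83 × 9/16 = 46.6875
  feathered-shank single-comb: 83 × 3/16 = 15.5625
  clean-shank pea-comb: 83 × 3/16 = 15.5625
  clean-shank single-comb: 83 × 1/16 = 5.1875
Contribution of clean-shank single-comb: (6 − 5.1875)² / 5.1875 = 0.1273

0.127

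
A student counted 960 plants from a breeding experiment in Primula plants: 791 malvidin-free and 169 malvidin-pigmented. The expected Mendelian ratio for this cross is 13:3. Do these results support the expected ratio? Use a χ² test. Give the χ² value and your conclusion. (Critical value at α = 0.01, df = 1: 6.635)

0.827; consistent

Total ratio parts = 16. Expected numbers out of 960:
  malvidin-free: 960 × 13/16 = 780
  malvidin-pigmented: 960 × 3/16 = 180
χ² = Σ (O − E)² / E
  malvidin-free: (791 − 780)² / 780 = 0.1551
  malvidin-pigmented: (169 − 180)² / 180 = 0.6722
χ² = 0.1551 + 0.6722 = 0.8273 ≈ 0.827
Degrees of freedom = 2 − 1 = 1; critical value at α = 0.01 is 6.635.
Since 0.827 < 6.635, we fail to reject the null hypothesis — the data are consistent with the 13:3 ratio.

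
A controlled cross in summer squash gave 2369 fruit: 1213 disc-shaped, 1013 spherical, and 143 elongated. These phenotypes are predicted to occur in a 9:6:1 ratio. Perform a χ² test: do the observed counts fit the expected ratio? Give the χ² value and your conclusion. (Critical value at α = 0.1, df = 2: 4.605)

Under the 9:6:1 hypothesis (Σ ratio = 16, N = 2369):
  disc-shaped: 2369 × 9/16 = 1332.5625
  spherical: 2369 × 6/16 = 888.375
  elongated: 2369 × 1/16 = 148.0625
χ² = Σ (O − E)² / E
  disc-shaped: (1213 − 1332.5625)² / 1332.5625 = 10.7276
  spherical: (1013 − 888.375)² / 888.375 = 17.4829
  elongated: (143 − 148.0625)² / 148.0625 = 0.1731
χ² = 10.7276 + 17.4829 + 0.1731 = 28.3836 ≈ 28.384
Degrees of freedom = 3 − 1 = 2; critical value at α = 0.1 is 4.605.
Since 28.384 > 4.605, we reject the null hypothesis — the data do not fit the 9:6:1 ratio.

28.384; not consistent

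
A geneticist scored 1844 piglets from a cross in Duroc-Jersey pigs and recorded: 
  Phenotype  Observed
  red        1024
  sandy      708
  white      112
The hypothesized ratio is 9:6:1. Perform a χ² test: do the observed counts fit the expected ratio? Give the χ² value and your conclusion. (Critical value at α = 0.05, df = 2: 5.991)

Expected counts for N = 1844 under a 9:6:1 ratio (total parts = 16):
  red: 1844 × 9/16 = 1037.25
  sandy: 1844 × 6/16 = 691.5
  white: 1844 × 1/16 = 115.25
χ² = Σ (O − E)² / E
  red: (1024 − 1037.25)² / 1037.25 = 0.1693
  sandy: (708 − 691.5)² / 691.5 = 0.3937
  white: (112 − 115.25)² / 115.25 = 0.0916
χ² = 0.1693 + 0.3937 + 0.0916 = 0.6546 ≈ 0.655
Degrees of freedom = 3 − 1 = 2; critical value at α = 0.05 is 5.991.
Since 0.655 < 5.991, we fail to reject the null hypothesis — the data are consistent with the 9:6:1 ratio.

0.655; consistent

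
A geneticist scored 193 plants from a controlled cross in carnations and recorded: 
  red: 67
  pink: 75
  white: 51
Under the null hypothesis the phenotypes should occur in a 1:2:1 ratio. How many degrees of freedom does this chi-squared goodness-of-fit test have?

A goodness-of-fit test with 3 phenotype classes has df = 3 − 1 = 2.

2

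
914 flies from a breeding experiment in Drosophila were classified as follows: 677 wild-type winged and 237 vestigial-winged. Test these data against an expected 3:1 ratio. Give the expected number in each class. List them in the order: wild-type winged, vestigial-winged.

The 3:1 ratio has 4 parts, so with N = 914 the expected counts are:
  wild-type winged: 914 × 3/4 = 685.5
  vestigial-winged: 914 × 1/4 = 228.5

685.5, 228.5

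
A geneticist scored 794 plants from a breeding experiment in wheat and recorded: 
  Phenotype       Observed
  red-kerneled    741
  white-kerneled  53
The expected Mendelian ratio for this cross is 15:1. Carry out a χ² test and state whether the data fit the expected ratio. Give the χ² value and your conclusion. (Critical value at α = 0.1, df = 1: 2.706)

0.245; consistent

Total ratio parts = 16. Expected numbers out of 794:
  red-kerneled: 794 × 15/16 = 744.375
  white-kerneled: 794 × 1/16 = 49.625
χ² = Σ (O − E)² / E
  red-kerneled: (741 − 744.375)² / 744.375 = 0.0153
  white-kerneled: (53 − 49.625)² / 49.625 = 0.2295
χ² = 0.0153 + 0.2295 = 0.2448 ≈ 0.245
Degrees of freedom = 2 − 1 = 1; critical value at α = 0.1 is 2.706.
Since 0.245 < 2.706, we fail to reject the null hypothesis — the data are consistent with the 15:1 ratio.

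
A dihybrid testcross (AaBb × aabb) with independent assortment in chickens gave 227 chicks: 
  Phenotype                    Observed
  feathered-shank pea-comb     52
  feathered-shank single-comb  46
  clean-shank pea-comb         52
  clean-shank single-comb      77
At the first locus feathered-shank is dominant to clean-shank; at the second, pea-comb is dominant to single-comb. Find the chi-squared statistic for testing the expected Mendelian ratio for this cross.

10.057

A dihybrid testcross with independent assortment gives a 1:1:1:1 ratio.
Expected counts for N = 227 under a 1:1:1:1 ratio (total parts = 4):
  feathered-shank pea-comb: 227 × 1/4 = 56.75
  feathered-shank single-comb: 227 × 1/4 = 56.75
  clean-shank pea-comb: 227 × 1/4 = 56.75
  clean-shank single-comb: 227 × 1/4 = 56.75
χ² = Σ (O − E)² / E
  feathered-shank pea-comb: (52 − 56.75)² / 56.75 = 0.3976
  feathered-shank single-comb: (46 − 56.75)² / 56.75 = 2.0363
  clean-shank pea-comb: (52 − 56.75)² / 56.75 = 0.3976
  clean-shank single-comb: (77 − 56.75)² / 56.75 = 7.2258
χ² = 0.3976 + 2.0363 + 0.3976 + 7.2258 = 10.0573 ≈ 10.057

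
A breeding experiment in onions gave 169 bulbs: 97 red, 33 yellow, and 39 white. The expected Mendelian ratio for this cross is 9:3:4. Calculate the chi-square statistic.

0.344

Expected counts for N = 169 under a 9:3:4 ratio (total parts = 16):
  red: 169 × 9/16 = 95.0625
  yellow: 169 × 3/16 = 31.6875
  white: 169 × 4/16 = 42.25
χ² = Σ (O − E)² / E
  red: (97 − 95.0625)² / 95.0625 = 0.0395
  yellow: (33 − 31.6875)² / 31.6875 = 0.0544
  white: (39 − 42.25)² / 42.25 = 0.2500
χ² = 0.0395 + 0.0544 + 0.2500 = 0.3439 ≈ 0.344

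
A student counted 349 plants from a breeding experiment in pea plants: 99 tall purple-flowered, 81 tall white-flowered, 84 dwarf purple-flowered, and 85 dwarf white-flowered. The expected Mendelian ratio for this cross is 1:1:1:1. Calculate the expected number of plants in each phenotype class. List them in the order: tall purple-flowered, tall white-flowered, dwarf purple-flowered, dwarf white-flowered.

The 1:1:1:1 ratio has 4 parts, so with N = 349 the expected counts are:
  tall purple-flowered: 349 × 1/4 = 87.25
  tall white-flowered: 349 × 1/4 = 87.25
  dwarf purple-flowered: 349 × 1/4 = 87.25
  dwarf white-flowered: 349 × 1/4 = 87.25

87.25, 87.25, 87.25, 87.25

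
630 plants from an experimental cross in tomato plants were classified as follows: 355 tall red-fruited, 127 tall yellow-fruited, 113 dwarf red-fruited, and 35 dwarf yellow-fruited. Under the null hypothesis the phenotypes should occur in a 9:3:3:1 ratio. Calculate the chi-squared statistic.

Total ratio parts = 16. Expected numbers out of 630:
  tall red-fruited: 630 × 9/16 = 354.375
  tall yellow-fruited: 630 × 3/16 = 118.125
  dwarf red-fruited: 630 × 3/16 = 118.125
  dwarf yellow-fruited: 630 × 1/16 = 39.375
χ² = Σ (O − E)² / E
  tall red-fruited: (355 − 354.375)² / 354.375 = 0.0011
  tall yellow-fruited: (127 − 118.125)² / 118.125 = 0.6668
  dwarf red-fruited: (113 − 118.125)² / 118.125 = 0.2224
  dwarf yellow-fruited: (35 − 39.375)² / 39.375 = 0.4861
χ² = 0.0011 + 0.6668 + 0.2224 + 0.4861 = 1.3764 ≈ 1.376

1.376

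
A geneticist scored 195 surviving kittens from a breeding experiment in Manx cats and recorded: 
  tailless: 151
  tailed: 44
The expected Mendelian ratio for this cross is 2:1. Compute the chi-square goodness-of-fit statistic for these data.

The 2:1 ratio has 3 parts, so with N = 195 the expected counts are:
  tailless: 195 × 2/3 = 130
  tailed: 195 × 1/3 = 65
χ² = Σ (O − E)² / E
  tailless: (151 − 130)² / 130 = 3.3923
  tailed: (44 − 65)² / 65 = 6.7846
χ² = 3.3923 + 6.7846 = 10.1769 ≈ 10.177

10.177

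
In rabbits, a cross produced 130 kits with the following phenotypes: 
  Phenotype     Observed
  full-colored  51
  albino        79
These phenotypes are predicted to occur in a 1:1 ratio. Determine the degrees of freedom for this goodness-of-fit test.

1

A goodness-of-fit test with 2 phenotype classes has df = 2 − 1 = 1.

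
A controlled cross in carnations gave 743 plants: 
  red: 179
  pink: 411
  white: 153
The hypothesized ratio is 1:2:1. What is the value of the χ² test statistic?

10.219

Total ratio parts = 4. Expected numbers out of 743:
  red: 743 × 1/4 = 185.75
  pink: 743 × 2/4 = 371.5
  white: 743 × 1/4 = 185.75
χ² = Σ (O − E)² / E
  red: (179 − 185.75)² / 185.75 = 0.2453
  pink: (411 − 371.5)² / 371.5 = 4.1999
  white: (153 − 185.75)² / 185.75 = 5.7742
χ² = 0.2453 + 4.1999 + 5.7742 = 10.2194 ≈ 10.219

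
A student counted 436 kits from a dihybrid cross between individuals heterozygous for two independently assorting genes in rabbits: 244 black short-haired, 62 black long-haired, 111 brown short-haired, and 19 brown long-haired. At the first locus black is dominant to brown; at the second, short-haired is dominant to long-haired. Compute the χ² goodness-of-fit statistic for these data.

A dihybrid F₂ with independent assortment and complete dominance at both loci gives a 9:3:3:1 phenotypic ratio.
Expected counts for N = 436 under a 9:3:3:1 ratio (total parts = 16):
  black short-haired: 436 × 9/16 = 245.25
  black long-haired: 436 × 3/16 = 81.75
  brown short-haired: 436 × 3/16 = 81.75
  brown long-haired: 436 × 1/16 = 27.25
χ² = Σ (O − E)² / E
  black short-haired: (244 − 245.25)² / 245.25 = 0.0064
  black long-haired: (62 − 81.75)² / 81.75 = 4.7714
  brown short-haired: (111 − 81.75)² / 81.75 = 10.4656
  brown long-haired: (19 − 27.25)² / 27.25 = 2.4977
χ² = 0.0064 + 4.7714 + 10.4656 + 2.4977 = 17.7411 ≈ 17.741

17.741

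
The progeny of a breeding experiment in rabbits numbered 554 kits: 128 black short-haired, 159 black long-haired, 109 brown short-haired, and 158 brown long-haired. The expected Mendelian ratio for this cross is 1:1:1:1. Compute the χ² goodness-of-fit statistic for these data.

The 1:1:1:1 ratio has 4 parts, so with N = 554 the expected counts are:
  black short-haired: 554 × 1/4 = 138.5
  black long-haired: 554 × 1/4 = 138.5
  brown short-haired: 554 × 1/4 = 138.5
  brown long-haired: 554 × 1/4 = 138.5
χ² = Σ (O − E)² / E
  black short-haired: (128 − 138.5)² / 138.5 = 0.7960
  black long-haired: (159 − 138.5)² / 138.5 = 3.0343
  brown short-haired: (109 − 138.5)² / 138.5 = 6.2834
  brown long-haired: (158 − 138.5)² / 138.5 = 2.7455
χ² = 0.7960 + 3.0343 + 6.2834 + 2.7455 = 12.8592 ≈ 12.859

12.859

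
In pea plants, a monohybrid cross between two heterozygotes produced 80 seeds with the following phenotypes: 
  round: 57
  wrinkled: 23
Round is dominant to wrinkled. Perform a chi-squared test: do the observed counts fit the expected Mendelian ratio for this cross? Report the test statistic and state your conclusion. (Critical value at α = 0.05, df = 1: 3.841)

For a monohybrid cross between heterozygotes with complete dominance, the expected phenotypic ratio is 3:1.
Expected counts for N = 80 under a 3:1 ratio (total parts = 4):
  round: 80 × 3/4 = 60
  wrinkled: 80 × 1/4 = 20
χ² = Σ (O − E)² / E
  round: (57 − 60)² / 60 = 0.1500
  wrinkled: (23 − 20)² / 20 = 0.4500
χ² = 0.1500 + 0.4500 = 0.600
Degrees of freedom = 2 − 1 = 1; critical value at α = 0.05 is 3.841.
Since 0.600 < 3.841, we fail to reject the null hypothesis — the data are consistent with the 3:1 ratio.

0.600; consistent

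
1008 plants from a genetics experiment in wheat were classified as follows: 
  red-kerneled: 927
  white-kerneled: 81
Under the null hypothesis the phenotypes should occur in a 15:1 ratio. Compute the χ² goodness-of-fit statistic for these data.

5.486

Expected counts for N = 1008 under a 15:1 ratio (total parts = 16):
  red-kerneled: 1008 × 15/16 = 945
  white-kerneled: 1008 × 1/16 = 63
χ² = Σ (O − E)² / E
  red-kerneled: (927 − 945)² / 945 = 0.3429
  white-kerneled: (81 − 63)² / 63 = 5.1429
χ² = 0.3429 + 5.1429 = 5.4858 ≈ 5.486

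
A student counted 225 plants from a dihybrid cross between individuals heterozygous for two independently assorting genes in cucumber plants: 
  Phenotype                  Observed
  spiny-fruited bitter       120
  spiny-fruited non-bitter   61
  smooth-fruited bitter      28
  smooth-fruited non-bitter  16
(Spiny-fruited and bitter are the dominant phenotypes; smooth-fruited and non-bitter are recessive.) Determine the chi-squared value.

13.767

A dihybrid F₂ with independent assortment and complete dominance at both loci gives a 9:3:3:1 phenotypic ratio.
Under the 9:3:3:1 hypothesis (Σ ratio = 16, N = 225):
  spiny-fruited bitter: 225 × 9/16 = 126.5625
  spiny-fruited non-bitter: 225 × 3/16 = 42.1875
  smooth-fruited bitter: 225 × 3/16 = 42.1875
  smooth-fruited non-bitter: 225 × 1/16 = 14.0625
χ² = Σ (O − E)² / E
  spiny-fruited bitter: (120 − 126.5625)² / 126.5625 = 0.3403
  spiny-fruited non-bitter: (61 − 42.1875)² / 42.1875 = 8.3890
  smooth-fruited bitter: (28 − 42.1875)² / 42.1875 = 4.7712
  smooth-fruited non-bitter: (16 − 14.0625)² / 14.0625 = 0.2669
χ² = 0.3403 + 8.3890 + 4.7712 + 0.2669 = 13.7674 ≈ 13.767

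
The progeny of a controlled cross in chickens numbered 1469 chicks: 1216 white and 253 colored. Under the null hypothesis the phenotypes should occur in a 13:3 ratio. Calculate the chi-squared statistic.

Expected counts for N = 1469 under a 13:3 ratio (total parts = 16):
  white: 1469 × 13/16 = 1193.5625
  colored: 1469 × 3/16 = 275.4375
χ² = Σ (O − E)² / E
  white: (1216 − 1193.5625)² / 1193.5625 = 0.4218
  colored: (253 − 275.4375)² / 275.4375 = 1.8278
χ² = 0.4218 + 1.8278 = 2.2496 ≈ 2.250

2.250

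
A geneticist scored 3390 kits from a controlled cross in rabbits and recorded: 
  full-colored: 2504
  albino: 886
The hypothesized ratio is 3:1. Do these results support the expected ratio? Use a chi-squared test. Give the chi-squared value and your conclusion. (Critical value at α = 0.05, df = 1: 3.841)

2.332; consistent

The 3:1 ratio has 4 parts, so with N = 3390 the expected counts are:
  full-colored: 3390 × 3/4 = 2542.5
  albino: 3390 × 1/4 = 847.5
χ² = Σ (O − E)² / E
  full-colored: (2504 − 2542.5)² / 2542.5 = 0.5830
  albino: (886 − 847.5)² / 847.5 = 1.7490
χ² = 0.5830 + 1.7490 = 2.332
Degrees of freedom = 2 − 1 = 1; critical value at α = 0.05 is 3.841.
Since 2.332 < 3.841, we fail to reject the null hypothesis — the data are consistent with the 3:1 ratio.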